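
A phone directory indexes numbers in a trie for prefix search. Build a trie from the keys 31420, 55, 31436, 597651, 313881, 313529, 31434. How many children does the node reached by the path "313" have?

Follow the path "313" to its node, then look at its outgoing edges.
Characters that immediately follow "313" among the stored strings: {5, 8}.
That node has 2 child edges.

2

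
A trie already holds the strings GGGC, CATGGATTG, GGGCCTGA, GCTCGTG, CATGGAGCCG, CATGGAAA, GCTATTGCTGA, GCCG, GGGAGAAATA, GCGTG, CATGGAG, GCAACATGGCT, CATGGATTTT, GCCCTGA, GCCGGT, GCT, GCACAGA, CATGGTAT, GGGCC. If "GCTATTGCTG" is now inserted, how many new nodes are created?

"GCTATTGCTG" is already a full path in the trie; only an end-marker is added.
No new nodes are needed: 0.

0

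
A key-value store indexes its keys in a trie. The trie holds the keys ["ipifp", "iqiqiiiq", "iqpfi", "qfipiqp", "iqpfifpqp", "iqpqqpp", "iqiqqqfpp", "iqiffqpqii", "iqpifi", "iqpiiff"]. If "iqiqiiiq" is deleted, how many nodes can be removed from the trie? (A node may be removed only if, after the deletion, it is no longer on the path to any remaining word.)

4

Walk "iqiqiiiq" from the leaf back toward the root, removing each node that no remaining word uses.
The suffix "iiiq" (4 nodes) is used only by "iqiqiiiq"; the node for "iqiq" still has the child "q", so pruning stops there.
Nodes removed: 4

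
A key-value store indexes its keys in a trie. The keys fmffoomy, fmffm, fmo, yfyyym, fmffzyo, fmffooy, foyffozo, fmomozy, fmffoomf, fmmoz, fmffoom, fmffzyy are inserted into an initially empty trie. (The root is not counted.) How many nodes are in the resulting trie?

36

For each word, the new-node count is its length minus the longest prefix already in the trie:
  "fmffoomy" → 8 new (f, m, f, f, o, o, m, y)
  "fmffm" → prefix "fmff" already present; 1 new (m)
  "fmo" → prefix "fm" already present; 1 new (o)
  "yfyyym" → 6 new (y, f, y, y, y, m)
  "fmffzyo" → prefix "fmff" already present; 3 new (z, y, o)
  "fmffooy" → prefix "fmffoo" already present; 1 new (y)
  "foyffozo" → prefix "f" already present; 7 new (o, y, f, f, o, z, o)
  "fmomozy" → prefix "fmo" already present; 4 new (m, o, z, y)
  "fmffoomf" → prefix "fmffoom" already present; 1 new (f)
  "fmmoz" → prefix "fm" already present; 3 new (m, o, z)
  "fmffoom" → prefix "fmffoom" already present; 0 new (none)
  "fmffzyy" → prefix "fmffzy" already present; 1 new (y)
Total nodes = 8 + 1 + 1 + 6 + 3 + 1 + 7 + 4 + 1 + 3 + 0 + 1 = 36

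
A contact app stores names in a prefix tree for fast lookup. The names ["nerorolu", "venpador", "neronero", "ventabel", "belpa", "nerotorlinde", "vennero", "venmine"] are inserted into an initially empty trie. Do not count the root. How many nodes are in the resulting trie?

Insert word by word; a character creates a node only if that edge doesn't already exist:
  "nerorolu" → 8 new (n, e, r, o, r, o, l, u)
  "venpador" → 8 new (v, e, n, p, a, d, o, r)
  "neronero" → prefix "nero" already present; 4 new (n, e, r, o)
  "ventabel" → prefix "ven" already present; 5 new (t, a, b, e, l)
  "belpa" → 5 new (b, e, l, p, a)
  "nerotorlinde" → prefix "nero" already present; 8 new (t, o, r, l, i, n, d, e)
  "vennero" → prefix "ven" already present; 4 new (n, e, r, o)
  "venmine" → prefix "ven" already present; 4 new (m, i, n, e)
Total nodes = 8 + 8 + 4 + 5 + 5 + 8 + 4 + 4 = 46

46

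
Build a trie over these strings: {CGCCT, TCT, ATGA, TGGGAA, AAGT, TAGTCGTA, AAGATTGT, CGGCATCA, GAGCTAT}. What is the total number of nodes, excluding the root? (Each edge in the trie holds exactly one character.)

45

Trace insertions, counting only characters that open a new branch:
  "CGCCT" → 5 new (C, G, C, C, T)
  "TCT" → 3 new (T, C, T)
  "ATGA" → 4 new (A, T, G, A)
  "TGGGAA" → prefix "T" already present; 5 new (G, G, G, A, A)
  "AAGT" → prefix "A" already present; 3 new (A, G, T)
  "TAGTCGTA" → prefix "T" already present; 7 new (A, G, T, C, G, T, A)
  "AAGATTGT" → prefix "AAG" already present; 5 new (A, T, T, G, T)
  "CGGCATCA" → prefix "CG" already present; 6 new (G, C, A, T, C, A)
  "GAGCTAT" → 7 new (G, A, G, C, T, A, T)
Total nodes = 5 + 3 + 4 + 5 + 3 + 7 + 5 + 6 + 7 = 45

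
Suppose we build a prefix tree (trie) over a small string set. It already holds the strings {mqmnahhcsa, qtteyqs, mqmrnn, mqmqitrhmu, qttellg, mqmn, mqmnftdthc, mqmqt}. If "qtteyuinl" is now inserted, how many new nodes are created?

Walking "qtteyuinl" from the root, the first 5 characters ("qttey") follow existing edges; "u" is the first miss.
New nodes needed: |"qtteyuinl"| − 5 = 9 − 5 = 4.

4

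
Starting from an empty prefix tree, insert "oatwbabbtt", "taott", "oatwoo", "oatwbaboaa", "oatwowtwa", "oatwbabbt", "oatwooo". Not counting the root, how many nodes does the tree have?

25

Count nodes per top-level branch (shared prefixes stored once):
  'o'-branch (oatwbabbt, oatwbabbtt, oatwbaboaa, oatwoo, oatwooo, oatwowtwa): 20 nodes
  't'-branch (taott): 5 nodes
Sum: 25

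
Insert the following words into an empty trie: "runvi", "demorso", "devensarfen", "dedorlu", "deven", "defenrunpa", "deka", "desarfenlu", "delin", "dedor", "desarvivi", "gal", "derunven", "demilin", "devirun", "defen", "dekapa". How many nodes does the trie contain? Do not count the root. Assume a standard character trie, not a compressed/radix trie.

70

Insert word by word; a character creates a node only if that edge doesn't already exist:
  "runvi" → 5 new (r, u, n, v, i)
  "demorso" → 7 new (d, e, m, o, r, s, o)
  "devensarfen" → prefix "de" already present; 9 new (v, e, n, s, a, r, f, e, n)
  "dedorlu" → prefix "de" already present; 5 new (d, o, r, l, u)
  "deven" → prefix "deven" already present; 0 new (none)
  "defenrunpa" → prefix "de" already present; 8 new (f, e, n, r, u, n, p, a)
  "deka" → prefix "de" already present; 2 new (k, a)
  "desarfenlu" → prefix "de" already present; 8 new (s, a, r, f, e, n, l, u)
  "delin" → prefix "de" already present; 3 new (l, i, n)
  "dedor" → prefix "dedor" already present; 0 new (none)
  "desarvivi" → prefix "desar" already present; 4 new (v, i, v, i)
  "gal" → 3 new (g, a, l)
  "derunven" → prefix "de" already present; 6 new (r, u, n, v, e, n)
  "demilin" → prefix "dem" already present; 4 new (i, l, i, n)
  "devirun" → prefix "dev" already present; 4 new (i, r, u, n)
  "defen" → prefix "defen" already present; 0 new (none)
  "dekapa" → prefix "deka" already present; 2 new (p, a)
Total nodes = 5 + 7 + 9 + 5 + 0 + 8 + 2 + 8 + 3 + 0 + 4 + 3 + 6 + 4 + 4 + 0 + 2 = 70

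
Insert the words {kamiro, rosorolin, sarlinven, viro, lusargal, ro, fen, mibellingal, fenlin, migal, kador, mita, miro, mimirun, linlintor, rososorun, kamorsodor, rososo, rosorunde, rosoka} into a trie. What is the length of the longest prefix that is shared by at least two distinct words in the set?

6

Look for the deepest trie node that still has at least two words in its subtree.
e.g. "rososo" and "rososorun" share the prefix "rososo" of length 6; no pair shares a longer one.
Longest shared-prefix length: 6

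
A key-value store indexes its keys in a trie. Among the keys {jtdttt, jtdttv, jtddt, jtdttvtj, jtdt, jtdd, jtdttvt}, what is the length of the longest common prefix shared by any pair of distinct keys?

7

Look for the deepest trie node that still has at least two words in its subtree.
e.g. "jtdttvt" and "jtdttvtj" share the prefix "jtdttvt" of length 7; no pair shares a longer one.
Longest shared-prefix length: 7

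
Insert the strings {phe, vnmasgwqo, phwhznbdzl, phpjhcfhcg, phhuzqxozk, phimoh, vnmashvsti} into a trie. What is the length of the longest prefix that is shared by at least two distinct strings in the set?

Look for the deepest trie node that still has at least two words in its subtree.
e.g. "vnmasgwqo" and "vnmashvsti" share the prefix "vnmas" of length 5; no pair shares a longer one.
Longest shared-prefix length: 5

5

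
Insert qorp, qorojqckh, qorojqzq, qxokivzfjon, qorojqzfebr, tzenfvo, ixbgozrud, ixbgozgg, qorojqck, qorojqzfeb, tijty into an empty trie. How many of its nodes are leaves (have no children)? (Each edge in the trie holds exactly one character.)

Leaves are exactly the stored words that no other stored word extends.
Those words: "ixbgozgg", "ixbgozrud", "qorojqckh", "qorojqzfebr", "qorojqzq", "qorp", "qxokivzfjon", "tijty", "tzenfvo"
Leaf count: 9

9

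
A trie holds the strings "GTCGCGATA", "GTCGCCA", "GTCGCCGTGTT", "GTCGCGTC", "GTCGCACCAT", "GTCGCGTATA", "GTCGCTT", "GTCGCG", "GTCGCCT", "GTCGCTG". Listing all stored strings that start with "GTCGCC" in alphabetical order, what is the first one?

DFS of the "GTCGCC" subtree visits, in order: "GTCGCCA", "GTCGCCGTGTT", "GTCGCCT"
Position 1: GTCGCCA

GTCGCCA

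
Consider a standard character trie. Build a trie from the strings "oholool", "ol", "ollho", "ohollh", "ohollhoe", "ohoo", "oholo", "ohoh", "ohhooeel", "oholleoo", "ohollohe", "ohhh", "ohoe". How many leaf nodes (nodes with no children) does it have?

A leaf is a node with no children — equivalently, the end of a word that is not a proper prefix of any other stored word.
Those words: "ohhh", "ohhooeel", "ohoe", "ohoh", "oholleoo", "ohollhoe", "ohollohe", "oholool", "ohoo", "ollho"
Leaf count: 10

10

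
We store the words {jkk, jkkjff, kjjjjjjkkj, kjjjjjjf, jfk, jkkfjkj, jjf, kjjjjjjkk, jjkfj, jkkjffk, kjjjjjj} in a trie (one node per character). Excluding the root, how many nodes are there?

Trace insertions, counting only characters that open a new branch:
  "jkk" → 3 new (j, k, k)
  "jkkjff" → prefix "jkk" already present; 3 new (j, f, f)
  "kjjjjjjkkj" → 10 new (k, j, j, j, j, j, j, k, k, j)
  "kjjjjjjf" → prefix "kjjjjjj" already present; 1 new (f)
  "jfk" → prefix "j" already present; 2 new (f, k)
  "jkkfjkj" → prefix "jkk" already present; 4 new (f, j, k, j)
  "jjf" → prefix "j" already present; 2 new (j, f)
  "kjjjjjjkk" → prefix "kjjjjjjkk" already present; 0 new (none)
  "jjkfj" → prefix "jj" already present; 3 new (k, f, j)
  "jkkjffk" → prefix "jkkjff" already present; 1 new (k)
  "kjjjjjj" → prefix "kjjjjjj" already present; 0 new (none)
Total nodes = 3 + 3 + 10 + 1 + 2 + 4 + 2 + 0 + 3 + 1 + 0 = 29

29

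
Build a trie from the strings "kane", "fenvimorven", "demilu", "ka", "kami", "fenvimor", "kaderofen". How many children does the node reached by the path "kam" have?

The children of the "kam" node are the distinct next characters among strings starting with "kam".
Characters that immediately follow "kam" among the stored strings: {i}.
That node has 1 child edge.

1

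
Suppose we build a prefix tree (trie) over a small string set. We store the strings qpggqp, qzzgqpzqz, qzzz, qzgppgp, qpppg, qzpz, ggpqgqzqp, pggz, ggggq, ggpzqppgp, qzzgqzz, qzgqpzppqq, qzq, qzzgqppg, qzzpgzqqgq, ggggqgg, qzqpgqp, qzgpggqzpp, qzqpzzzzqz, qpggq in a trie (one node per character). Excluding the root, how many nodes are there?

84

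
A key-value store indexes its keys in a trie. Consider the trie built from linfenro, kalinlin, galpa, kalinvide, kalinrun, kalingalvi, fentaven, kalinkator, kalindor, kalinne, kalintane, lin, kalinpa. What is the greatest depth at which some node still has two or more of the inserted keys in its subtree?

5

Equivalently: take the maximum, over all pairs, of their longest common prefix length.
e.g. "kalindor" and "kalingalvi" share the prefix "kalin" of length 5; no pair shares a longer one.
Longest shared-prefix length: 5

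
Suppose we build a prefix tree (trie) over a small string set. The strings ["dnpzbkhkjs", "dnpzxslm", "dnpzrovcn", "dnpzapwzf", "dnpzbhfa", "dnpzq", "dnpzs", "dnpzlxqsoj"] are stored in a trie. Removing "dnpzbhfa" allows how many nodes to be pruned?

3

After clearing the end-marker at "dnpzbhfa", prune upward until reaching a node still needed by another word.
The suffix "hfa" (3 nodes) is used only by "dnpzbhfa"; the node for "dnpzb" still has the child "k", so pruning stops there.
Nodes removed: 3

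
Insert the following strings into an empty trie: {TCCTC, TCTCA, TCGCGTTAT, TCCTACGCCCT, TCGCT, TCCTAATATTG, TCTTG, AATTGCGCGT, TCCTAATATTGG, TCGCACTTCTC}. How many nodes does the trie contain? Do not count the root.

Insert word by word; a character creates a node only if that edge doesn't already exist:
  "TCCTC" → 5 new (T, C, C, T, C)
  "TCTCA" → prefix "TC" already present; 3 new (T, C, A)
  "TCGCGTTAT" → prefix "TC" already present; 7 new (G, C, G, T, T, A, T)
  "TCCTACGCCCT" → prefix "TCCT" already present; 7 new (A, C, G, C, C, C, T)
  "TCGCT" → prefix "TCGC" already present; 1 new (T)
  "TCCTAATATTG" → prefix "TCCTA" already present; 6 new (A, T, A, T, T, G)
  "TCTTG" → prefix "TCT" already present; 2 new (T, G)
  "AATTGCGCGT" → 10 new (A, A, T, T, G, C, G, C, G, T)
  "TCCTAATATTGG" → prefix "TCCTAATATTG" already present; 1 new (G)
  "TCGCACTTCTC" → prefix "TCGC" already present; 7 new (A, C, T, T, C, T, C)
Total nodes = 5 + 3 + 7 + 7 + 1 + 6 + 2 + 10 + 1 + 7 = 49

49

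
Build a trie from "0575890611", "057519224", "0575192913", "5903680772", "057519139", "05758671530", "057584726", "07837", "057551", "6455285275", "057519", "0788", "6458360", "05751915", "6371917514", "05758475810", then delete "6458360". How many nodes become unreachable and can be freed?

4

After clearing the end-marker at "6458360", prune upward until reaching a node still needed by another word.
The suffix "8360" (4 nodes) is used only by "6458360"; the node for "645" still has the child "5", so pruning stops there.
Nodes removed: 4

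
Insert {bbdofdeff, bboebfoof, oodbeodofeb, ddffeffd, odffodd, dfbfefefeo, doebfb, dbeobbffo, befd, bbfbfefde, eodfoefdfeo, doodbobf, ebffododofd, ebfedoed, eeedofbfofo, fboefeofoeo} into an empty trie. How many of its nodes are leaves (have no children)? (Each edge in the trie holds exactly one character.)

A leaf is a node with no children — equivalently, the end of a word that is not a proper prefix of any other stored word.
Those words: "bbdofdeff", "bbfbfefde", "bboebfoof", "befd", "dbeobbffo", "ddffeffd", "dfbfefefeo", "doebfb", "doodbobf", "ebfedoed", "ebffododofd", "eeedofbfofo", "eodfoefdfeo", "fboefeofoeo", "odffodd", "oodbeodofeb"
Leaf count: 16

16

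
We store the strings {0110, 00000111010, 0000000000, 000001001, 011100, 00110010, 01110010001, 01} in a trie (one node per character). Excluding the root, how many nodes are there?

For each word, the new-node count is its length minus the longest prefix already in the trie:
  "0110" → 4 new (0, 1, 1, 0)
  "00000111010" → prefix "0" already present; 10 new (0, 0, 0, 0, 1, 1, 1, 0, 1, 0)
  "0000000000" → prefix "00000" already present; 5 new (0, 0, 0, 0, 0)
  "000001001" → prefix "000001" already present; 3 new (0, 0, 1)
  "011100" → prefix "011" already present; 3 new (1, 0, 0)
  "00110010" → prefix "00" already present; 6 new (1, 1, 0, 0, 1, 0)
  "01110010001" → prefix "011100" already present; 5 new (1, 0, 0, 0, 1)
  "01" → prefix "01" already present; 0 new (none)
Total nodes = 4 + 10 + 5 + 3 + 3 + 6 + 5 + 0 = 36

36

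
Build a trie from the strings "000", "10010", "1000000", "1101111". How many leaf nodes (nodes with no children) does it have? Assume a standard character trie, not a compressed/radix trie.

Leaves are exactly the stored words that no other stored word extends.
Those words: "000", "1000000", "10010", "1101111"
Leaf count: 4

4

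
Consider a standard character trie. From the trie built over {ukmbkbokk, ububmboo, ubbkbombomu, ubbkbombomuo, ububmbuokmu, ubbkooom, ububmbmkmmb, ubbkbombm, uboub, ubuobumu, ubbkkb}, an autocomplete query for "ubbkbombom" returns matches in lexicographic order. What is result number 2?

DFS of the "ubbkbombom" subtree visits, in order: "ubbkbombomu", "ubbkbombomuo"
Position 2: ubbkbombomuo

ubbkbombomuo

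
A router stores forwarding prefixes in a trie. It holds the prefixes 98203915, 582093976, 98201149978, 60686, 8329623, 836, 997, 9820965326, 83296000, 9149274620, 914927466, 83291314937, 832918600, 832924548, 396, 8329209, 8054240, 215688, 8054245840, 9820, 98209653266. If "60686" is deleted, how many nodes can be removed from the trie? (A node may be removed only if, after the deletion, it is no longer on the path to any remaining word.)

A node on "60686"'s path can go only if nothing else ends at it or branches off below it.
No other word shares any prefix with "60686", so all 5 of its nodes go.
Nodes removed: 5

5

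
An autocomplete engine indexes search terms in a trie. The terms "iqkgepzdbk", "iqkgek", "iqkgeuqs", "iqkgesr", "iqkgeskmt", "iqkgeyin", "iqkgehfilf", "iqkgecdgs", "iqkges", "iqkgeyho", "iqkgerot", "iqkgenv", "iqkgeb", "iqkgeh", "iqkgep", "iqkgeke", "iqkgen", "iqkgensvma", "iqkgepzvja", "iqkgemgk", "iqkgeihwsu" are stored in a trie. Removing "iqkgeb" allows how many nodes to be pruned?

1

A node on "iqkgeb"'s path can go only if nothing else ends at it or branches off below it.
The suffix "b" (1 node) is used only by "iqkgeb"; the node for "iqkge" still has the child "p", so pruning stops there.
Nodes removed: 1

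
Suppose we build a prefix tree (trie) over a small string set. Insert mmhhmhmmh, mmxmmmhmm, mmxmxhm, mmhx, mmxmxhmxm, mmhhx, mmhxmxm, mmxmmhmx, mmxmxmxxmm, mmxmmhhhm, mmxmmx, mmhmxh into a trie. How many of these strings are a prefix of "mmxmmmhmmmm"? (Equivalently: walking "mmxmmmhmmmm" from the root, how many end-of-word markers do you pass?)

1

Check each prefix of "mmxmmmhmmmm" against the stored set — each match is an end-marker on the path.
Prefixes of the query that are stored words: "mmxmmmhmm"
Count: 1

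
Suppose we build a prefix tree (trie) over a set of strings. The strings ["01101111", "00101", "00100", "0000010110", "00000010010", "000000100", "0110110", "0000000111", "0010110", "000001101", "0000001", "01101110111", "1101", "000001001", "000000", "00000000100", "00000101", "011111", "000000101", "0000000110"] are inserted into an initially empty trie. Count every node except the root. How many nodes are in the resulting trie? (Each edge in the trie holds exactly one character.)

56

Insert word by word; a character creates a node only if that edge doesn't already exist:
  "01101111" → 8 new (0, 1, 1, 0, 1, 1, 1, 1)
  "00101" → prefix "0" already present; 4 new (0, 1, 0, 1)
  "00100" → prefix "0010" already present; 1 new (0)
  "0000010110" → prefix "00" already present; 8 new (0, 0, 0, 1, 0, 1, 1, 0)
  "00000010010" → prefix "00000" already present; 6 new (0, 1, 0, 0, 1, 0)
  "000000100" → prefix "000000100" already present; 0 new (none)
  "0110110" → prefix "011011" already present; 1 new (0)
  "0000000111" → prefix "000000" already present; 4 new (0, 1, 1, 1)
  "0010110" → prefix "00101" already present; 2 new (1, 0)
  "000001101" → prefix "000001" already present; 3 new (1, 0, 1)
  "0000001" → prefix "0000001" already present; 0 new (none)
  "01101110111" → prefix "0110111" already present; 4 new (0, 1, 1, 1)
  "1101" → 4 new (1, 1, 0, 1)
  "000001001" → prefix "0000010" already present; 2 new (0, 1)
  "000000" → prefix "000000" already present; 0 new (none)
  "00000000100" → prefix "0000000" already present; 4 new (0, 1, 0, 0)
  "00000101" → prefix "00000101" already present; 0 new (none)
  "011111" → prefix "011" already present; 3 new (1, 1, 1)
  "000000101" → prefix "00000010" already present; 1 new (1)
  "0000000110" → prefix "000000011" already present; 1 new (0)
Total nodes = 8 + 4 + 1 + 8 + 6 + 0 + 1 + 4 + 2 + 3 + 0 + 4 + 4 + 2 + 0 + 4 + 0 + 3 + 1 + 1 = 56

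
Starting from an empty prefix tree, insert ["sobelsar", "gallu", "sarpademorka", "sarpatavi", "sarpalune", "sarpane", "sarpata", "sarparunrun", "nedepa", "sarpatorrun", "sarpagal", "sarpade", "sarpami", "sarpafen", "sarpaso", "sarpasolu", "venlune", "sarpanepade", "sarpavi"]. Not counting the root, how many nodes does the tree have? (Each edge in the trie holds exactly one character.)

76

Count nodes per top-level branch (shared prefixes stored once):
  'g'-branch (gallu): 5 nodes
  'n'-branch (nedepa): 6 nodes
  's'-branch (sarpade, sarpademorka, sarpafen, sarpagal, sarpalune, sarpami, sarpane, sarpanepade, sarparunrun, sarpaso, sarpasolu, sarpata, sarpatavi, sarpatorrun, sarpavi, sobelsar): 58 nodes
  'v'-branch (venlune): 7 nodes
Sum: 76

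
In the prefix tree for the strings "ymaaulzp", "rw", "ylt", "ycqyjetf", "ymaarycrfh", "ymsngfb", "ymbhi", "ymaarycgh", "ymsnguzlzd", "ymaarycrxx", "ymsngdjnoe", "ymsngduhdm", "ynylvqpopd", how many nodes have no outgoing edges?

Leaves are exactly the stored words that no other stored word extends.
Those words: "rw", "ycqyjetf", "ylt", "ymaarycgh", "ymaarycrfh", "ymaarycrxx", "ymaaulzp", "ymbhi", "ymsngdjnoe", "ymsngduhdm", "ymsngfb", "ymsnguzlzd", "ynylvqpopd"
Leaf count: 13

13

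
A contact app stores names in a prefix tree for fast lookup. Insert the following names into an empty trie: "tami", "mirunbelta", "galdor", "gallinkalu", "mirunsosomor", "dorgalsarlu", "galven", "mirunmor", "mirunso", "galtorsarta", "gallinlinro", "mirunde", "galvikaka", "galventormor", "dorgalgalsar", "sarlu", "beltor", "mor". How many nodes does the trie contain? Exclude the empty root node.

96

Insert word by word; a character creates a node only if that edge doesn't already exist:
  "tami" → 4 new (t, a, m, i)
  "mirunbelta" → 10 new (m, i, r, u, n, b, e, l, t, a)
  "galdor" → 6 new (g, a, l, d, o, r)
  "gallinkalu" → prefix "gal" already present; 7 new (l, i, n, k, a, l, u)
  "mirunsosomor" → prefix "mirun" already present; 7 new (s, o, s, o, m, o, r)
  "dorgalsarlu" → 11 new (d, o, r, g, a, l, s, a, r, l, u)
  "galven" → prefix "gal" already present; 3 new (v, e, n)
  "mirunmor" → prefix "mirun" already present; 3 new (m, o, r)
  "mirunso" → prefix "mirunso" already present; 0 new (none)
  "galtorsarta" → prefix "gal" already present; 8 new (t, o, r, s, a, r, t, a)
  "gallinlinro" → prefix "gallin" already present; 5 new (l, i, n, r, o)
  "mirunde" → prefix "mirun" already present; 2 new (d, e)
  "galvikaka" → prefix "galv" already present; 5 new (i, k, a, k, a)
  "galventormor" → prefix "galven" already present; 6 new (t, o, r, m, o, r)
  "dorgalgalsar" → prefix "dorgal" already present; 6 new (g, a, l, s, a, r)
  "sarlu" → 5 new (s, a, r, l, u)
  "beltor" → 6 new (b, e, l, t, o, r)
  "mor" → prefix "m" already present; 2 new (o, r)
Total nodes = 4 + 10 + 6 + 7 + 7 + 11 + 3 + 3 + 0 + 8 + 5 + 2 + 5 + 6 + 6 + 5 + 6 + 2 = 96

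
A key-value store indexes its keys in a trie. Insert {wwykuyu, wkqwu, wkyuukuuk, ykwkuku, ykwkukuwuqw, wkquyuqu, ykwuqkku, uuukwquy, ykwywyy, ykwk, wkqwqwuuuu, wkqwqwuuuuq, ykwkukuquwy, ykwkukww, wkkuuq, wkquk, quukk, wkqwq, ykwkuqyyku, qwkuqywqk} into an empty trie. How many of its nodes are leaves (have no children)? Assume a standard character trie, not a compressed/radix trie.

Leaves are exactly the stored words that no other stored word extends.
Those words: "quukk", "qwkuqywqk", "uuukwquy", "wkkuuq", "wkquk", "wkquyuqu", "wkqwqwuuuuq", "wkqwu", "wkyuukuuk", "wwykuyu", "ykwkukuquwy", "ykwkukuwuqw", "ykwkukww", "ykwkuqyyku", "ykwuqkku", "ykwywyy"
Leaf count: 16

16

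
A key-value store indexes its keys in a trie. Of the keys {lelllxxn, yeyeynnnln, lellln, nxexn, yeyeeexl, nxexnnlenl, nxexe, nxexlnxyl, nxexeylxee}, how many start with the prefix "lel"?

Traverse to the node for "lel", then collect every word in that subtree.
Matches: "lellln", "lelllxxn"
Count: 2

2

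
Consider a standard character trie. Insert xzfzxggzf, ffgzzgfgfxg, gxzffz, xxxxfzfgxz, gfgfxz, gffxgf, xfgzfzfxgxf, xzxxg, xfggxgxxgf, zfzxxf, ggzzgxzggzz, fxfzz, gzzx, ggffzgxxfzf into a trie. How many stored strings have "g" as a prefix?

6

Filter for entries beginning with "g":
Matches: "gffxgf", "gfgfxz", "ggffzgxxfzf", "ggzzgxzggzz", "gxzffz", "gzzx"
Count: 6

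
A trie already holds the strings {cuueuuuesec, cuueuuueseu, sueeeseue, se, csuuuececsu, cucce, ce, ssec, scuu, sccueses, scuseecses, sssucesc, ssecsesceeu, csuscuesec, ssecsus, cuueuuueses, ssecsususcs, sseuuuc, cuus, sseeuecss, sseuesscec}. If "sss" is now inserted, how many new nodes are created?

0

"sss" is already a full path in the trie; only an end-marker is added.
No new nodes are needed: 0.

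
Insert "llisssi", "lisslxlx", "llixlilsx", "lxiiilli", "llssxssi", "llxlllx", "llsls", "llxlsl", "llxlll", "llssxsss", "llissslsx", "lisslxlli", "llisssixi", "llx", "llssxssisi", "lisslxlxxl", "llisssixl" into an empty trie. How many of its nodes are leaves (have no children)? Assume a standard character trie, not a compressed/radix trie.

A leaf is a node with no children — equivalently, the end of a word that is not a proper prefix of any other stored word.
Those words: "lisslxlli", "lisslxlxxl", "llisssixi", "llisssixl", "llissslsx", "llixlilsx", "llsls", "llssxssisi", "llssxsss", "llxlllx", "llxlsl", "lxiiilli"
Leaf count: 12

12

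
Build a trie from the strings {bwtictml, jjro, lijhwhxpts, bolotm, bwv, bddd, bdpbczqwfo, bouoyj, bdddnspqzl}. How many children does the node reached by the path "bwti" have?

1

Walk "bwti" from the root, arriving at one node.
Distinct next characters after "bwti": c.
That node has 1 child edge.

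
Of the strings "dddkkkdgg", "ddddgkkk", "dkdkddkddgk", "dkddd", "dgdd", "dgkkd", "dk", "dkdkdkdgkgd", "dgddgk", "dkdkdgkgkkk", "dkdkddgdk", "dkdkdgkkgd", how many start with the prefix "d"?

12

Walk to "d"; the words in its subtree are exactly those with that prefix.
Words under "d": ddddgkkk, dddkkkdgg, dgdd, dgddgk, dgkkd, dk, dkddd, dkdkddgdk, dkdkddkddgk, dkdkdgkgkkk, dkdkdgkkgd, dkdkdkdgkgd
Count: 12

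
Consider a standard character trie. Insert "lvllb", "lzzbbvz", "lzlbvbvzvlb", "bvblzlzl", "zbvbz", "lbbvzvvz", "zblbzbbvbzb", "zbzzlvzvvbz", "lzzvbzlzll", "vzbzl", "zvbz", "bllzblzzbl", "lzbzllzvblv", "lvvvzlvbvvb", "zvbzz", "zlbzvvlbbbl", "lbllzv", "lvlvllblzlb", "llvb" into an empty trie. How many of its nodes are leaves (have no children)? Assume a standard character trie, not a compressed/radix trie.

18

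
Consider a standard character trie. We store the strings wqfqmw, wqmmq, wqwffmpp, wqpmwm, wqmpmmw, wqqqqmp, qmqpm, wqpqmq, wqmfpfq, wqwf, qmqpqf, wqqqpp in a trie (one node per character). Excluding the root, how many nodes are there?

44

Trace insertions, counting only characters that open a new branch:
  "wqfqmw" → 6 new (w, q, f, q, m, w)
  "wqmmq" → prefix "wq" already present; 3 new (m, m, q)
  "wqwffmpp" → prefix "wq" already present; 6 new (w, f, f, m, p, p)
  "wqpmwm" → prefix "wq" already present; 4 new (p, m, w, m)
  "wqmpmmw" → prefix "wqm" already present; 4 new (p, m, m, w)
  "wqqqqmp" → prefix "wq" already present; 5 new (q, q, q, m, p)
  "qmqpm" → 5 new (q, m, q, p, m)
  "wqpqmq" → prefix "wqp" already present; 3 new (q, m, q)
  "wqmfpfq" → prefix "wqm" already present; 4 new (f, p, f, q)
  "wqwf" → prefix "wqwf" already present; 0 new (none)
  "qmqpqf" → prefix "qmqp" already present; 2 new (q, f)
  "wqqqpp" → prefix "wqqq" already present; 2 new (p, p)
Total nodes = 6 + 3 + 6 + 4 + 4 + 5 + 5 + 3 + 4 + 0 + 2 + 2 = 44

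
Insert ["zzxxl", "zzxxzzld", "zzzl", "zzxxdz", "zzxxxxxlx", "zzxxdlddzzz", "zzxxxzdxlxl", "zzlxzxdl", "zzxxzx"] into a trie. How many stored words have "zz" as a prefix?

Traverse to the node for "zz", then collect every word in that subtree.
Matches: "zzlxzxdl", "zzxxdlddzzz", "zzxxdz", "zzxxl", "zzxxxxxlx", "zzxxxzdxlxl", "zzxxzx", "zzxxzzld", "zzzl"
Count: 9

9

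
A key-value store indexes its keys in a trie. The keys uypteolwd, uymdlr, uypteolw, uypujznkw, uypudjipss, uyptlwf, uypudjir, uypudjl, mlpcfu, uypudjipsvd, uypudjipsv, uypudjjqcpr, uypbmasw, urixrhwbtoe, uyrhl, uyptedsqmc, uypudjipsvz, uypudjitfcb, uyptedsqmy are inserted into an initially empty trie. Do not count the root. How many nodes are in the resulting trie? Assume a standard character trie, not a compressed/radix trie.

72

For each word, the new-node count is its length minus the longest prefix already in the trie:
  "uypteolwd" → 9 new (u, y, p, t, e, o, l, w, d)
  "uymdlr" → prefix "uy" already present; 4 new (m, d, l, r)
  "uypteolw" → prefix "uypteolw" already present; 0 new (none)
  "uypujznkw" → prefix "uyp" already present; 6 new (u, j, z, n, k, w)
  "uypudjipss" → prefix "uypu" already present; 6 new (d, j, i, p, s, s)
  "uyptlwf" → prefix "uypt" already present; 3 new (l, w, f)
  "uypudjir" → prefix "uypudji" already present; 1 new (r)
  "uypudjl" → prefix "uypudj" already present; 1 new (l)
  "mlpcfu" → 6 new (m, l, p, c, f, u)
  "uypudjipsvd" → prefix "uypudjips" already present; 2 new (v, d)
  "uypudjipsv" → prefix "uypudjipsv" already present; 0 new (none)
  "uypudjjqcpr" → prefix "uypudj" already present; 5 new (j, q, c, p, r)
  "uypbmasw" → prefix "uyp" already present; 5 new (b, m, a, s, w)
  "urixrhwbtoe" → prefix "u" already present; 10 new (r, i, x, r, h, w, b, t, o, e)
  "uyrhl" → prefix "uy" already present; 3 new (r, h, l)
  "uyptedsqmc" → prefix "uypte" already present; 5 new (d, s, q, m, c)
  "uypudjipsvz" → prefix "uypudjipsv" already present; 1 new (z)
  "uypudjitfcb" → prefix "uypudji" already present; 4 new (t, f, c, b)
  "uyptedsqmy" → prefix "uyptedsqm" already present; 1 new (y)
Total nodes = 9 + 4 + 0 + 6 + 6 + 3 + 1 + 1 + 6 + 2 + 0 + 5 + 5 + 10 + 3 + 5 + 1 + 4 + 1 = 72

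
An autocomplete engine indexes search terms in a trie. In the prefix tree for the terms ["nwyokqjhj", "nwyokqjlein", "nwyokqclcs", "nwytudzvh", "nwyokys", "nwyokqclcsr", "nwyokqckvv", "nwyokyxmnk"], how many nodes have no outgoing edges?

A leaf is a node with no children — equivalently, the end of a word that is not a proper prefix of any other stored word.
Those words: "nwyokqckvv", "nwyokqclcsr", "nwyokqjhj", "nwyokqjlein", "nwyokys", "nwyokyxmnk", "nwytudzvh"
Leaf count: 7

7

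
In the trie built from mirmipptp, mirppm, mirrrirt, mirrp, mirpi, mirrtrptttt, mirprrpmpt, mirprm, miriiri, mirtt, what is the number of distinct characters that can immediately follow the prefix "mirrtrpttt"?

1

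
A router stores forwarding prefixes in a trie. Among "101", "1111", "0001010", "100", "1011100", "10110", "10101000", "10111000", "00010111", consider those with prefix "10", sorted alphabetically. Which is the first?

Words with prefix "10", in lexicographic order: "100", "101", "10101000", "10110", "1011100", "10111000"
The 1st is 100.

100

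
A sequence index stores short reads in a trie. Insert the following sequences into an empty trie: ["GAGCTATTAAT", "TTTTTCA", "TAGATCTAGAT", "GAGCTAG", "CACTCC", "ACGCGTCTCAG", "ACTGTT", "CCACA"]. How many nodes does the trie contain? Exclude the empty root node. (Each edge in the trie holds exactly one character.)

Count nodes per top-level branch (shared prefixes stored once):
  'A'-branch (ACGCGTCTCAG, ACTGTT): 15 nodes
  'C'-branch (CACTCC, CCACA): 10 nodes
  'G'-branch (GAGCTAG, GAGCTATTAAT): 12 nodes
  'T'-branch (TAGATCTAGAT, TTTTTCA): 17 nodes
Sum: 54

54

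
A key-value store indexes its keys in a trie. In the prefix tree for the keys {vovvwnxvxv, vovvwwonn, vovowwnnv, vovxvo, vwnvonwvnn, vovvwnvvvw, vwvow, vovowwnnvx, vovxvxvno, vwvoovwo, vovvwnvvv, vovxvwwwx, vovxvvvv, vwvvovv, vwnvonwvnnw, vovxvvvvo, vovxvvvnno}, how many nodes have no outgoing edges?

Leaves are exactly the stored words that no other stored word extends.
Those words: "vovowwnnvx", "vovvwnvvvw", "vovvwnxvxv", "vovvwwonn", "vovxvo", "vovxvvvnno", "vovxvvvvo", "vovxvwwwx", "vovxvxvno", "vwnvonwvnnw", "vwvoovwo", "vwvow", "vwvvovv"
Leaf count: 13

13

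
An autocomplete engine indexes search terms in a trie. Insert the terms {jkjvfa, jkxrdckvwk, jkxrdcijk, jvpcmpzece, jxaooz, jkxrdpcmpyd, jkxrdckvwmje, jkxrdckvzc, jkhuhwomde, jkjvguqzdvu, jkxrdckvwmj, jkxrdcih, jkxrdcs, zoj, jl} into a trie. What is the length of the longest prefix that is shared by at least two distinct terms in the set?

11

Look for the deepest trie node that still has at least two words in its subtree.
"jkxrdckvwmj" and "jkxrdckvwmje" agree on "jkxrdckvwmj" (11 characters) before diverging; nothing deeper is shared.
Longest shared-prefix length: 11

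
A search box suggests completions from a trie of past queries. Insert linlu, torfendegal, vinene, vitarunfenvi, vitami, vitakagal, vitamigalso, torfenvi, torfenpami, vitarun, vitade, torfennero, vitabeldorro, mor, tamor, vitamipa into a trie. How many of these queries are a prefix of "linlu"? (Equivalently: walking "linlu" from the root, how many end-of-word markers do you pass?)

Traverse "linlu" character by character; count nodes along the way that are marked as word ends.
Prefixes of the query that are stored words: "linlu"
Count: 1

1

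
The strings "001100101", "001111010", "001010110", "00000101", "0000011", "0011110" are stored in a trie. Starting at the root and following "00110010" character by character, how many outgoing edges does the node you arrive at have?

Walk "00110010" from the root, arriving at one node.
Distinct next characters after "00110010": 1.
That node has 1 child edge.

1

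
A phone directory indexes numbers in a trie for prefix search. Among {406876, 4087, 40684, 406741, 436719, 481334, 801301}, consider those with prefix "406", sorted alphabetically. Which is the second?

40684

Filter for "406…" and sort: "406741", "40684", "406876"
Position 2: 40684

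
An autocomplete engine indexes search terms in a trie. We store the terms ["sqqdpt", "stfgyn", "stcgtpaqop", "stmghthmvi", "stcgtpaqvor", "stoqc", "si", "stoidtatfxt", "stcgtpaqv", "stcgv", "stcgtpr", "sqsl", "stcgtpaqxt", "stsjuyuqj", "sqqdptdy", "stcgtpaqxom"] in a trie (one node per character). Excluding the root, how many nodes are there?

Count nodes per top-level branch (shared prefixes stored once):
  's'-branch (si, sqqdpt, sqqdptdy, sqsl, stcgtpaqop, stcgtpaqv, stcgtpaqvor, stcgtpaqxom, stcgtpaqxt, stcgtpr, stcgv, stfgyn, stmghthmvi, stoidtatfxt, stoqc, stsjuyuqj): 59 nodes
Sum: 59

59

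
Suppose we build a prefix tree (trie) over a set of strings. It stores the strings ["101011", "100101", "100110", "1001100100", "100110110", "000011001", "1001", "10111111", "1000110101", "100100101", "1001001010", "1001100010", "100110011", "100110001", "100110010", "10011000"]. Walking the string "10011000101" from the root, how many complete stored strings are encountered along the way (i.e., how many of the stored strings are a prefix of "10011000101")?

Walk "10011000101" from the root; an end-of-word marker is hit whenever a stored word is a prefix of "10011000101".
Prefixes of the query that are stored words: "1001", "100110", "10011000", "100110001", "1001100010"
Count: 5

5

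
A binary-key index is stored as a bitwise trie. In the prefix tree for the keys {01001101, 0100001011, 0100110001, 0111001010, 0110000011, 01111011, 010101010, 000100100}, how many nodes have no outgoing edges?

Leaves are exactly the stored words that no other stored word extends.
Those words: "000100100", "0100001011", "0100110001", "01001101", "010101010", "0110000011", "0111001010", "01111011"
Leaf count: 8

8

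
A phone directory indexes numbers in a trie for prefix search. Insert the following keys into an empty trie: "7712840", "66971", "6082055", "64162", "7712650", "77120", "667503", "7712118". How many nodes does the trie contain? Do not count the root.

33

For each word, the new-node count is its length minus the longest prefix already in the trie:
  "7712840" → 7 new (7, 7, 1, 2, 8, 4, 0)
  "66971" → 5 new (6, 6, 9, 7, 1)
  "6082055" → prefix "6" already present; 6 new (0, 8, 2, 0, 5, 5)
  "64162" → prefix "6" already present; 4 new (4, 1, 6, 2)
  "7712650" → prefix "7712" already present; 3 new (6, 5, 0)
  "77120" → prefix "7712" already present; 1 new (0)
  "667503" → prefix "66" already present; 4 new (7, 5, 0, 3)
  "7712118" → prefix "7712" already present; 3 new (1, 1, 8)
Total nodes = 7 + 5 + 6 + 4 + 3 + 1 + 4 + 3 = 33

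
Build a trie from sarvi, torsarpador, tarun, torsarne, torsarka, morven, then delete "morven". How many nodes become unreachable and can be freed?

A node on "morven"'s path can go only if nothing else ends at it or branches off below it.
No other word shares any prefix with "morven", so all 6 of its nodes go.
Nodes removed: 6

6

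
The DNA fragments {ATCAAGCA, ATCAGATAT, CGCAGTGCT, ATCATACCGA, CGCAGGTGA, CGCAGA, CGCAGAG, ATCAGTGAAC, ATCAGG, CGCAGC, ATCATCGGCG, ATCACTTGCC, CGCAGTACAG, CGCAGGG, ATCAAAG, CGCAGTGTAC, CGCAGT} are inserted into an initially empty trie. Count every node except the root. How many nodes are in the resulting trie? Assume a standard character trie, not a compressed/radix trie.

62

Trace insertions, counting only characters that open a new branch:
  "ATCAAGCA" → 8 new (A, T, C, A, A, G, C, A)
  "ATCAGATAT" → prefix "ATCA" already present; 5 new (G, A, T, A, T)
  "CGCAGTGCT" → 9 new (C, G, C, A, G, T, G, C, T)
  "ATCATACCGA" → prefix "ATCA" already present; 6 new (T, A, C, C, G, A)
  "CGCAGGTGA" → prefix "CGCAG" already present; 4 new (G, T, G, A)
  "CGCAGA" → prefix "CGCAG" already present; 1 new (A)
  "CGCAGAG" → prefix "CGCAGA" already present; 1 new (G)
  "ATCAGTGAAC" → prefix "ATCAG" already present; 5 new (T, G, A, A, C)
  "ATCAGG" → prefix "ATCAG" already present; 1 new (G)
  "CGCAGC" → prefix "CGCAG" already present; 1 new (C)
  "ATCATCGGCG" → prefix "ATCAT" already present; 5 new (C, G, G, C, G)
  "ATCACTTGCC" → prefix "ATCA" already present; 6 new (C, T, T, G, C, C)
  "CGCAGTACAG" → prefix "CGCAGT" already present; 4 new (A, C, A, G)
  "CGCAGGG" → prefix "CGCAGG" already present; 1 new (G)
  "ATCAAAG" → prefix "ATCAA" already present; 2 new (A, G)
  "CGCAGTGTAC" → prefix "CGCAGTG" already present; 3 new (T, A, C)
  "CGCAGT" → prefix "CGCAGT" already present; 0 new (none)
Total nodes = 8 + 5 + 9 + 6 + 4 + 1 + 1 + 5 + 1 + 1 + 5 + 6 + 4 + 1 + 2 + 3 + 0 = 62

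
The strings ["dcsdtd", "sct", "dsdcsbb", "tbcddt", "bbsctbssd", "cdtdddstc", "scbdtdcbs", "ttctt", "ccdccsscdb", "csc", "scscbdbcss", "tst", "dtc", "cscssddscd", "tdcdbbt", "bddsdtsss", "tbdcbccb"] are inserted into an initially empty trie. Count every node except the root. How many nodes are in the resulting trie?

For each word, the new-node count is its length minus the longest prefix already in the trie:
  "dcsdtd" → 6 new (d, c, s, d, t, d)
  "sct" → 3 new (s, c, t)
  "dsdcsbb" → prefix "d" already present; 6 new (s, d, c, s, b, b)
  "tbcddt" → 6 new (t, b, c, d, d, t)
  "bbsctbssd" → 9 new (b, b, s, c, t, b, s, s, d)
  "cdtdddstc" → 9 new (c, d, t, d, d, d, s, t, c)
  "scbdtdcbs" → prefix "sc" already present; 7 new (b, d, t, d, c, b, s)
  "ttctt" → prefix "t" already present; 4 new (t, c, t, t)
  "ccdccsscdb" → prefix "c" already present; 9 new (c, d, c, c, s, s, c, d, b)
  "csc" → prefix "c" already present; 2 new (s, c)
  "scscbdbcss" → prefix "sc" already present; 8 new (s, c, b, d, b, c, s, s)
  "tst" → prefix "t" already present; 2 new (s, t)
  "dtc" → prefix "d" already present; 2 new (t, c)
  "cscssddscd" → prefix "csc" already present; 7 new (s, s, d, d, s, c, d)
  "tdcdbbt" → prefix "t" already present; 6 new (d, c, d, b, b, t)
  "bddsdtsss" → prefix "b" already present; 8 new (d, d, s, d, t, s, s, s)
  "tbdcbccb" → prefix "tb" already present; 6 new (d, c, b, c, c, b)
Total nodes = 6 + 3 + 6 + 6 + 9 + 9 + 7 + 4 + 9 + 2 + 8 + 2 + 2 + 7 + 6 + 8 + 6 = 100

100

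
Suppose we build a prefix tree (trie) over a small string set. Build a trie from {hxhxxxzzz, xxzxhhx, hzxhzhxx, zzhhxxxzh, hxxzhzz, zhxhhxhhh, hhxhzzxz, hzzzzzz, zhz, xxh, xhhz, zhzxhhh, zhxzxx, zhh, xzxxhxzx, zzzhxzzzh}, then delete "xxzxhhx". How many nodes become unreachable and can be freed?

5

Walk "xxzxhhx" from the leaf back toward the root, removing each node that no remaining word uses.
The suffix "zxhhx" (5 nodes) is used only by "xxzxhhx"; the node for "xx" still has the child "h", so pruning stops there.
Nodes removed: 5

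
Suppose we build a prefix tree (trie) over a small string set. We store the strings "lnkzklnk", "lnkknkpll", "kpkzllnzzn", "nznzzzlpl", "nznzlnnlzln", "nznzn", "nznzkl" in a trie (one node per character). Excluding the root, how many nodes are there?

Trace insertions, counting only characters that open a new branch:
  "lnkzklnk" → 8 new (l, n, k, z, k, l, n, k)
  "lnkknkpll" → prefix "lnk" already present; 6 new (k, n, k, p, l, l)
  "kpkzllnzzn" → 10 new (k, p, k, z, l, l, n, z, z, n)
  "nznzzzlpl" → 9 new (n, z, n, z, z, z, l, p, l)
  "nznzlnnlzln" → prefix "nznz" already present; 7 new (l, n, n, l, z, l, n)
  "nznzn" → prefix "nznz" already present; 1 new (n)
  "nznzkl" → prefix "nznz" already present; 2 new (k, l)
Total nodes = 8 + 6 + 10 + 9 + 7 + 1 + 2 = 43

43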